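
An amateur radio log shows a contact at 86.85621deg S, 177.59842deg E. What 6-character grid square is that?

RA83td

Add 180° to longitude and 90° to latitude: 357.5984, 3.1438.
Field: 357.5984/20 → 17 → R, 3.1438/10 → 0 → A; chars RA.
Square: 17.5984/2 → 8, 3.1438/1 → 3; chars 83.
Subsquare: 1.5984/0.0833333 → 19 → t, 0.1438/0.0416667 → 3 → d; chars td.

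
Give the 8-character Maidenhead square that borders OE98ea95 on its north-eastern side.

Longitude extended square 9; +1 → 10, wraps to 0, carry into subsquare.
Longitude subsquare e = 4; +1 → 5 = f.
Latitude extended square 5; +1 → 6.

OE98fa06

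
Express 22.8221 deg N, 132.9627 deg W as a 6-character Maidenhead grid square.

CL32mt

Shift to the Maidenhead origin (180°W, 90°S): lon 47.0373, lat 112.8221.
Field: 47.0373/20 → 2 → C, 112.8221/10 → 11 → L; chars CL.
Square: 7.0373/2 → 3, 2.8221/1 → 2; chars 32.
Subsquare: 1.0373/0.0833333 → 12 → m, 0.8221/0.0416667 → 19 → t; chars mt.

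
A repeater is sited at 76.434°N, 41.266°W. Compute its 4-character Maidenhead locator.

Offset from 180°W / 90°S: lon 138.73°, lat 166.43°.
Field (20°×10°, letters A–R): lon ⌊138.73/20⌋ = 6 → G; lat ⌊166.43/10⌋ = 16 → Q.
Square (2°×1°, digits 0–9): lon ⌊18.73/2⌋ = 9; lat ⌊6.43/1⌋ = 6.

GQ96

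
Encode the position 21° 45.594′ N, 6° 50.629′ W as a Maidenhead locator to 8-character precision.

IL61ns82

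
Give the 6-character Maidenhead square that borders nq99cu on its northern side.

NQ99cv

Latitude subsquare u = 20; +1 → 21 = v.
The longitude characters are unchanged.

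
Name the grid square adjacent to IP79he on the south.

IP79hd

Latitude subsquare e = 4; −1 → 3 = d.
The longitude characters are unchanged.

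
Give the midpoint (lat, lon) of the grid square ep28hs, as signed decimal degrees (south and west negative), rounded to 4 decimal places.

Field E=4, P=15: +4·20° lon, +15·10° lat → SW at lon -100°, lat 60°.
Square 2, 8: +2·2° lon, +8·1° lat → SW at lon -96°, lat 68°.
Subsquare h=7, s=18: +7·0.0833333° lon, +18·0.0416667° lat → SW at lon -95.4167°, lat 68.75°.
Cell spans 0.0833333° lon × 0.0416667° lat. Centre is SW corner plus half of each.
latitude 68.7708, longitude -95.3750.

68.7708, -95.3750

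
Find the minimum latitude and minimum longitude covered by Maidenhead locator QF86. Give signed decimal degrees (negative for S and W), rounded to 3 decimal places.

Field Q=16, F=5: +16·20° lon, +5·10° lat → SW at lon 140°, lat -40°.
Square 8, 6: +8·2° lon, +6·1° lat → SW at lon 156°, lat -34°.
latitude -34.000, longitude 156.000.

-34.000, 156.000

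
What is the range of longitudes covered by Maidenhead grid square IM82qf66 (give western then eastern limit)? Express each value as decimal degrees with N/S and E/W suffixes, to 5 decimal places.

2.61667° W, 2.60833° W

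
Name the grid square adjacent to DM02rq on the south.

DM02rp

Latitude subsquare q = 16; −1 → 15 = p.
The longitude characters are unchanged.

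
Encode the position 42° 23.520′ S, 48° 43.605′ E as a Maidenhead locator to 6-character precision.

LE47io

Shift to the Maidenhead origin (180°W, 90°S): lon 228.7268, lat 47.6080.
Field: 228.7268/20 → 11 → L, 47.6080/10 → 4 → E; chars LE.
Square: 8.7268/2 → 4, 7.6080/1 → 7; chars 47.
Subsquare: 0.7268/0.0833333 → 8 → i, 0.6080/0.0416667 → 14 → o; chars io.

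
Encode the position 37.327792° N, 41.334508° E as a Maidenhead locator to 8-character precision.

LM07qh08

Shift to the Maidenhead origin (180°W, 90°S): lon 221.33451, lat 127.32779.
Field (20°×10°, letters A–R): 221.33451/20 → 11 → L, 127.32779/10 → 12 → M; chars LM.
Square (2°×1°, digits 0–9): 1.33451/2 → 0, 7.32779/1 → 7; chars 07.
Subsquare (5′×2.5′, letters a–x): 1.33451/0.0833333 → 16 → q, 0.32779/0.0416667 → 7 → h; chars qh.
Extended square (30″×15″, digits 0–9): 0.00117/0.00833333 → 0, 0.03613/0.00416667 → 8; chars 08.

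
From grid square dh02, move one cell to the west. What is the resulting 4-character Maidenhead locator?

Longitude square 0; −1 → -1, wraps to 9, carry into field.
Longitude field D = 3; −1 → 2 = C.
The latitude characters are unchanged.

CH92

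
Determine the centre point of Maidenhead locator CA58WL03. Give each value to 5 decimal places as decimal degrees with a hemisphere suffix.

Field C=2, A=0: +2·20° lon, +0·10° lat → SW at lon -140°, lat -90°.
Square 5, 8: +5·2° lon, +8·1° lat → SW at lon -130°, lat -82°.
Subsquare w=22, l=11: +22·0.0833333° lon, +11·0.0416667° lat → SW at lon -128.167°, lat -81.5417°.
Extended square 0, 3: +0·0.00833333° lon, +3·0.00416667° lat → SW at lon -128.167°, lat -81.5292°.
Cell spans 0.00833333° lon × 0.00416667° lat. Centre is SW corner plus half of each.
latitude 81.52708° S, longitude 128.16250° W.

81.52708° S, 128.16250° W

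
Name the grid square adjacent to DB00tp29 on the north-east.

DB00tq30

Longitude extended square 2; +1 → 3.
Latitude extended square 9; +1 → 10, wraps to 0, carry into subsquare.
Latitude subsquare p = 15; +1 → 16 = q.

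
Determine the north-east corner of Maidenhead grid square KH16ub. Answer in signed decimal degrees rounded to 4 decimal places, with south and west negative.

-13.9167, 23.7500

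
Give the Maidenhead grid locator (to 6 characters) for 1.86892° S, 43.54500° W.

Offset from 180°W / 90°S: lon 136.4550°, lat 88.1311°.
Field: 136.4550/20 → 6 → G, 88.1311/10 → 8 → I; chars GI.
Square: 16.4550/2 → 8, 8.1311/1 → 8; chars 88.
Subsquare: 0.4550/0.0833333 → 5 → f, 0.1311/0.0416667 → 3 → d; chars fd.

GI88fd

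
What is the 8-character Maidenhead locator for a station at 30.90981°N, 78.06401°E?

MM90av78

Shift to the Maidenhead origin (180°W, 90°S): lon 258.06401, lat 120.90981.
Field: lon ⌊258.06401/20⌋ = 12 → M; lat ⌊120.90981/10⌋ = 12 → M.
Square: lon ⌊18.06401/2⌋ = 9; lat ⌊0.90981/1⌋ = 0.
Subsquare: lon ⌊0.06401/0.0833333⌋ = 0 → a; lat ⌊0.90981/0.0416667⌋ = 21 → v.
Extended square: lon ⌊0.06401/0.00833333⌋ = 7; lat ⌊0.03481/0.00416667⌋ = 8.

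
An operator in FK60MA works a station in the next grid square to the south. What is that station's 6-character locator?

FJ69mx

Latitude subsquare a = 0; −1 → -1, wraps to 23 = x, carry into square.
Latitude square 0; −1 → -1, wraps to 9, carry into field.
Latitude field K = 10; −1 → 9 = J.
The longitude characters are unchanged.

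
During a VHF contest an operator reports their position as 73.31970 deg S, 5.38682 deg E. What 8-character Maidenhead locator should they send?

JB26qq63

Shift to the Maidenhead origin (180°W, 90°S): lon 185.38682, lat 16.68030.
Field: lon ⌊185.38682/20⌋ = 9 → J; lat ⌊16.68030/10⌋ = 1 → B.
Square: lon ⌊5.38682/2⌋ = 2; lat ⌊6.68030/1⌋ = 6.
Subsquare: lon ⌊1.38682/0.0833333⌋ = 16 → q; lat ⌊0.68030/0.0416667⌋ = 16 → q.
Extended square: lon ⌊0.05349/0.00833333⌋ = 6; lat ⌊0.01363/0.00416667⌋ = 3.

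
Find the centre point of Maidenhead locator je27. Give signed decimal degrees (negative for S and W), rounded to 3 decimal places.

-42.500, 5.000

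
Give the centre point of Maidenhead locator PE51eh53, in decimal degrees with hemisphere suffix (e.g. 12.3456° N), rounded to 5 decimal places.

48.69375° S, 130.37917° E

Field P=15, E=4: +15·20° lon, +4·10° lat → SW at lon 120°, lat -50°.
Square 5, 1: +5·2° lon, +1·1° lat → SW at lon 130°, lat -49°.
Subsquare e=4, h=7: +4·0.0833333° lon, +7·0.0416667° lat → SW at lon 130.333°, lat -48.7083°.
Extended square 5, 3: +5·0.00833333° lon, +3·0.00416667° lat → SW at lon 130.375°, lat -48.6958°.
Cell spans 0.00833333° lon × 0.00416667° lat. Centre is SW corner plus half of each.
latitude 48.69375° S, longitude 130.37917° E.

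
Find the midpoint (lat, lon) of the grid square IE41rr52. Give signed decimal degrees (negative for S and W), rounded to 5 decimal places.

Field I=8, E=4: +8·20° lon, +4·10° lat → SW at lon -20°, lat -50°.
Square 4, 1: +4·2° lon, +1·1° lat → SW at lon -12°, lat -49°.
Subsquare r=17, r=17: +17·0.0833333° lon, +17·0.0416667° lat → SW at lon -10.5833°, lat -48.2917°.
Extended square 5, 2: +5·0.00833333° lon, +2·0.00416667° lat → SW at lon -10.5417°, lat -48.2833°.
Cell spans 0.00833333° lon × 0.00416667° lat. Centre is SW corner plus half of each.
latitude -48.28125, longitude -10.53750.

-48.28125, -10.53750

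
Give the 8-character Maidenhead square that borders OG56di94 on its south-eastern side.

Longitude extended square 9; +1 → 10, wraps to 0, carry into subsquare.
Longitude subsquare d = 3; +1 → 4 = e.
Latitude extended square 4; −1 → 3.

OG56ei03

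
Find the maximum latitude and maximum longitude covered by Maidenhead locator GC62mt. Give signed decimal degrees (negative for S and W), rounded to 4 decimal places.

-67.1667, -46.9167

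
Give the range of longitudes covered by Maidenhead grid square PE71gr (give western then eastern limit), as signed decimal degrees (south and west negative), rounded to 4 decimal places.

134.5000, 134.5833

Field P=15, E=4: +15·20° lon, +4·10° lat → SW at lon 120°, lat -50°.
Square 7, 1: +7·2° lon, +1·1° lat → SW at lon 134°, lat -49°.
Subsquare g=6, r=17: +6·0.0833333° lon, +17·0.0416667° lat → SW at lon 134.5°, lat -48.2917°.
Cell spans 0.0833333° lon × 0.0416667° lat.
west 134.5000, east 134.5833.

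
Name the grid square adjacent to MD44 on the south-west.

MD33

Longitude square 4; −1 → 3.
Latitude square 4; −1 → 3.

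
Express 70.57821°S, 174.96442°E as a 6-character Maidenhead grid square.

Add 180° to longitude and 90° to latitude: 354.9644, 19.4218.
Field: 354.9644/20 → 17 → R, 19.4218/10 → 1 → B; chars RB.
Square: 14.9644/2 → 7, 9.4218/1 → 9; chars 79.
Subsquare: 0.9644/0.0833333 → 11 → l, 0.4218/0.0416667 → 10 → k; chars lk.

RB79lk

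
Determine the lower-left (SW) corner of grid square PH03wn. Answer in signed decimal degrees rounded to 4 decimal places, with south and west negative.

-16.4583, 121.8333

Field P=15, H=7: +15·20° lon, +7·10° lat → SW at lon 120°, lat -20°.
Square 0, 3: +0·2° lon, +3·1° lat → SW at lon 120°, lat -17°.
Subsquare w=22, n=13: +22·0.0833333° lon, +13·0.0416667° lat → SW at lon 121.833°, lat -16.4583°.
latitude -16.4583, longitude 121.8333.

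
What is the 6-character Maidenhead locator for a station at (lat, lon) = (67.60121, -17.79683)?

Shift to the Maidenhead origin (180°W, 90°S): lon 162.2032, lat 157.6012.
Field (20°×10°, letters A–R): 162.2032/20 → 8 → I, 157.6012/10 → 15 → P; chars IP.
Square (2°×1°, digits 0–9): 2.2032/2 → 1, 7.6012/1 → 7; chars 17.
Subsquare (5′×2.5′, letters a–x): 0.2032/0.0833333 → 2 → c, 0.6012/0.0416667 → 14 → o; chars co.

IP17co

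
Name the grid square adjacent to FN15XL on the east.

FN25al

Longitude subsquare x = 23; +1 → 24, wraps to 0 = a, carry into square.
Longitude square 1; +1 → 2.
The latitude characters are unchanged.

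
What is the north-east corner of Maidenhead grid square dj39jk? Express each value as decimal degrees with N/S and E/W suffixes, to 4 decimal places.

9.4583° N, 113.1667° W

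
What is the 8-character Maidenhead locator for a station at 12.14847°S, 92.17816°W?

EH37vu84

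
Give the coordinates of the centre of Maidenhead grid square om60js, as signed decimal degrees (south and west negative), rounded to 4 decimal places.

30.7708, 112.7917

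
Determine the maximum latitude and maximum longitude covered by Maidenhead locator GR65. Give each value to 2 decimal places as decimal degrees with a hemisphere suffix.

86.00° N, 46.00° W

Field G=6, R=17: +6·20° lon, +17·10° lat → SW at lon -60°, lat 80°.
Square 6, 5: +6·2° lon, +5·1° lat → SW at lon -48°, lat 85°.
Cell spans 2° lon × 1° lat. NE corner is SW corner plus one full cell.
latitude 86.00° N, longitude 46.00° W.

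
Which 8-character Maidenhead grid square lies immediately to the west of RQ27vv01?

Longitude extended square 0; −1 → -1, wraps to 9, carry into subsquare.
Longitude subsquare v = 21; −1 → 20 = u.
The latitude characters are unchanged.

RQ27uv91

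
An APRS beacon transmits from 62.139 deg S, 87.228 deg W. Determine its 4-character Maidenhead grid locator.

EC67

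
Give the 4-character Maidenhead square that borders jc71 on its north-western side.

Longitude square 7; −1 → 6.
Latitude square 1; +1 → 2.

JC62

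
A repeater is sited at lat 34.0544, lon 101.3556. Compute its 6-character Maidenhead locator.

Offset from 180°W / 90°S: lon 281.3556°, lat 124.0544°.
Field: lon ⌊281.3556/20⌋ = 14 → O; lat ⌊124.0544/10⌋ = 12 → M.
Square: lon ⌊1.3556/2⌋ = 0; lat ⌊4.0544/1⌋ = 4.
Subsquare: lon ⌊1.3556/0.0833333⌋ = 16 → q; lat ⌊0.0544/0.0416667⌋ = 1 → b.

OM04qb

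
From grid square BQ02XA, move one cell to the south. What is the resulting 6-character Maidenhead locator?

BQ01xx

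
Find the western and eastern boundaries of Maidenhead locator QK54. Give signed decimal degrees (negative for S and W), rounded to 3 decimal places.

150.000, 152.000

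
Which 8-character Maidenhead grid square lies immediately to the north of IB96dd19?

Latitude extended square 9; +1 → 10, wraps to 0, carry into subsquare.
Latitude subsquare d = 3; +1 → 4 = e.
The longitude characters are unchanged.

IB96de10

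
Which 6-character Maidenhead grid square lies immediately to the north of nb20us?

NB20ut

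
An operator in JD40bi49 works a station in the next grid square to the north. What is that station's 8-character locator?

Latitude extended square 9; +1 → 10, wraps to 0, carry into subsquare.
Latitude subsquare i = 8; +1 → 9 = j.
The longitude characters are unchanged.

JD40bj40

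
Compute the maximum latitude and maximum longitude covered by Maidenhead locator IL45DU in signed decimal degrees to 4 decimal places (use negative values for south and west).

25.8750, -11.6667

Field I=8, L=11: +8·20° lon, +11·10° lat → SW at lon -20°, lat 20°.
Square 4, 5: +4·2° lon, +5·1° lat → SW at lon -12°, lat 25°.
Subsquare d=3, u=20: +3·0.0833333° lon, +20·0.0416667° lat → SW at lon -11.75°, lat 25.8333°.
Cell spans 0.0833333° lon × 0.0416667° lat. NE corner is SW corner plus one full cell.
latitude 25.8750, longitude -11.6667.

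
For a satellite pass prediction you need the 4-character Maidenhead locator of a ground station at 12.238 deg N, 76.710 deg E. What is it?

MK82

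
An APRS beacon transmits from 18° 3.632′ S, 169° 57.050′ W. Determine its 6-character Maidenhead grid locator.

Shift to the Maidenhead origin (180°W, 90°S): lon 10.0492, lat 71.9395.
Field: 10.0492/20 → 0 → A, 71.9395/10 → 7 → H; chars AH.
Square: 10.0492/2 → 5, 1.9395/1 → 1; chars 51.
Subsquare: 0.0492/0.0833333 → 0 → a, 0.9395/0.0416667 → 22 → w; chars aw.

AH51aw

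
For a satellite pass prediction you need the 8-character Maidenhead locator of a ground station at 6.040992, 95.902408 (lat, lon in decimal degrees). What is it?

Offset from 180°W / 90°S: lon 275.90241°, lat 96.04099°.
Field (20°×10°, letters A–R): 275.90241/20 → 13 → N, 96.04099/10 → 9 → J; chars NJ.
Square (2°×1°, digits 0–9): 15.90241/2 → 7, 6.04099/1 → 6; chars 76.
Subsquare (5′×2.5′, letters a–x): 1.90241/0.0833333 → 22 → w, 0.04099/0.0416667 → 0 → a; chars wa.
Extended square (30″×15″, digits 0–9): 0.06907/0.00833333 → 8, 0.04099/0.00416667 → 9; chars 89.

NJ76wa89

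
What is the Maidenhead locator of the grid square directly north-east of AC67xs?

AC77at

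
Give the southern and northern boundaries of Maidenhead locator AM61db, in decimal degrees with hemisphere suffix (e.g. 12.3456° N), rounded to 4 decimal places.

31.0417° N, 31.0833° N

Field A=0, M=12: +0·20° lon, +12·10° lat → SW at lon -180°, lat 30°.
Square 6, 1: +6·2° lon, +1·1° lat → SW at lon -168°, lat 31°.
Subsquare d=3, b=1: +3·0.0833333° lon, +1·0.0416667° lat → SW at lon -167.75°, lat 31.0417°.
Cell spans 0.0833333° lon × 0.0416667° lat.
south 31.0417° N, north 31.0833° N.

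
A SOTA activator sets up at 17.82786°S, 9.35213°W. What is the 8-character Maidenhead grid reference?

IH52he71

Offset from 180°W / 90°S: lon 170.64787°, lat 72.17214°.
Field (20°×10°, letters A–R): 170.64787/20 → 8 → I, 72.17214/10 → 7 → H; chars IH.
Square (2°×1°, digits 0–9): 10.64787/2 → 5, 2.17214/1 → 2; chars 52.
Subsquare (5′×2.5′, letters a–x): 0.64787/0.0833333 → 7 → h, 0.17214/0.0416667 → 4 → e; chars he.
Extended square (30″×15″, digits 0–9): 0.06454/0.00833333 → 7, 0.00547/0.00416667 → 1; chars 71.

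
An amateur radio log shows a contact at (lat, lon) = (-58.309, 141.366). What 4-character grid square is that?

QD01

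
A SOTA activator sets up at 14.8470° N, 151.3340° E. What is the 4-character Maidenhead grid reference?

QK54

Add 180° to longitude and 90° to latitude: 331.33, 104.85.
Field: 331.33/20 → 16 → Q, 104.85/10 → 10 → K; chars QK.
Square: 11.33/2 → 5, 4.85/1 → 4; chars 54.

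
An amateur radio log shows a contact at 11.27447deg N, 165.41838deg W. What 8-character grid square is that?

AK71gg95

Add 180° to longitude and 90° to latitude: 14.58162, 101.27447.
Field: 14.58162/20 → 0 → A, 101.27447/10 → 10 → K; chars AK.
Square: 14.58162/2 → 7, 1.27447/1 → 1; chars 71.
Subsquare: 0.58162/0.0833333 → 6 → g, 0.27447/0.0416667 → 6 → g; chars gg.
Extended square: 0.08162/0.00833333 → 9, 0.02447/0.00416667 → 5; chars 95.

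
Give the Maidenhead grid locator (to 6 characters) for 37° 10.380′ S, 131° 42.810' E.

PF52ut

Add 180° to longitude and 90° to latitude: 311.7135, 52.8270.
Field: lon ⌊311.7135/20⌋ = 15 → P; lat ⌊52.8270/10⌋ = 5 → F.
Square: lon ⌊11.7135/2⌋ = 5; lat ⌊2.8270/1⌋ = 2.
Subsquare: lon ⌊1.7135/0.0833333⌋ = 20 → u; lat ⌊0.8270/0.0416667⌋ = 19 → t.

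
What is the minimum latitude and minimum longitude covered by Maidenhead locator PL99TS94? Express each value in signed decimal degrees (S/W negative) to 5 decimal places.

29.76667, 139.65833

Field P=15, L=11: +15·20° lon, +11·10° lat → SW at lon 120°, lat 20°.
Square 9, 9: +9·2° lon, +9·1° lat → SW at lon 138°, lat 29°.
Subsquare t=19, s=18: +19·0.0833333° lon, +18·0.0416667° lat → SW at lon 139.583°, lat 29.75°.
Extended square 9, 4: +9·0.00833333° lon, +4·0.00416667° lat → SW at lon 139.658°, lat 29.7667°.
latitude 29.76667, longitude 139.65833.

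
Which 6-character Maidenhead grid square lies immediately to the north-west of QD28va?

QD28ub

Longitude subsquare v = 21; −1 → 20 = u.
Latitude subsquare a = 0; +1 → 1 = b.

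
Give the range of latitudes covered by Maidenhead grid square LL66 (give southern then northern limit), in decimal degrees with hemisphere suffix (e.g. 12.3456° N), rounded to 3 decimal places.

26.000° N, 27.000° N

Field L=11, L=11: +11·20° lon, +11·10° lat → SW at lon 40°, lat 20°.
Square 6, 6: +6·2° lon, +6·1° lat → SW at lon 52°, lat 26°.
Cell spans 2° lon × 1° lat.
south 26.000° N, north 27.000° N.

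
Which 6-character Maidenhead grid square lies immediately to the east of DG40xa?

Longitude subsquare x = 23; +1 → 24, wraps to 0 = a, carry into square.
Longitude square 4; +1 → 5.
The latitude characters are unchanged.

DG50aa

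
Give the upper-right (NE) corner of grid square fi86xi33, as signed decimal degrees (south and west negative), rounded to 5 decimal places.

-3.65000, -62.05000

Field F=5, I=8: +5·20° lon, +8·10° lat → SW at lon -80°, lat -10°.
Square 8, 6: +8·2° lon, +6·1° lat → SW at lon -64°, lat -4°.
Subsquare x=23, i=8: +23·0.0833333° lon, +8·0.0416667° lat → SW at lon -62.0833°, lat -3.66667°.
Extended square 3, 3: +3·0.00833333° lon, +3·0.00416667° lat → SW at lon -62.0583°, lat -3.65417°.
Cell spans 0.00833333° lon × 0.00416667° lat. NE corner is SW corner plus one full cell.
latitude -3.65000, longitude -62.05000.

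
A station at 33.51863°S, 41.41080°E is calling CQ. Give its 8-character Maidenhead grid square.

LF06ql95

Shift to the Maidenhead origin (180°W, 90°S): lon 221.41080, lat 56.48137.
Field: lon ⌊221.41080/20⌋ = 11 → L; lat ⌊56.48137/10⌋ = 5 → F.
Square: lon ⌊1.41080/2⌋ = 0; lat ⌊6.48137/1⌋ = 6.
Subsquare: lon ⌊1.41080/0.0833333⌋ = 16 → q; lat ⌊0.48137/0.0416667⌋ = 11 → l.
Extended square: lon ⌊0.07747/0.00833333⌋ = 9; lat ⌊0.02304/0.00416667⌋ = 5.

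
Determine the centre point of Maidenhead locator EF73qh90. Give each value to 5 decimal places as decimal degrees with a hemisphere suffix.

Field E=4, F=5: +4·20° lon, +5·10° lat → SW at lon -100°, lat -40°.
Square 7, 3: +7·2° lon, +3·1° lat → SW at lon -86°, lat -37°.
Subsquare q=16, h=7: +16·0.0833333° lon, +7·0.0416667° lat → SW at lon -84.6667°, lat -36.7083°.
Extended square 9, 0: +9·0.00833333° lon, +0·0.00416667° lat → SW at lon -84.5917°, lat -36.7083°.
Cell spans 0.00833333° lon × 0.00416667° lat. Centre is SW corner plus half of each.
latitude 36.70625° S, longitude 84.58750° W.

36.70625° S, 84.58750° W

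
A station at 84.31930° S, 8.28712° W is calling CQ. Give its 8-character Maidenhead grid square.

Add 180° to longitude and 90° to latitude: 171.71288, 5.68070.
Field: lon ⌊171.71288/20⌋ = 8 → I; lat ⌊5.68070/10⌋ = 0 → A.
Square: lon ⌊11.71288/2⌋ = 5; lat ⌊5.68070/1⌋ = 5.
Subsquare: lon ⌊1.71288/0.0833333⌋ = 20 → u; lat ⌊0.68070/0.0416667⌋ = 16 → q.
Extended square: lon ⌊0.04621/0.00833333⌋ = 5; lat ⌊0.01403/0.00416667⌋ = 3.

IA55uq53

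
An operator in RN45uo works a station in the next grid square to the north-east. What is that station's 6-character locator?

RN45vp

Longitude subsquare u = 20; +1 → 21 = v.
Latitude subsquare o = 14; +1 → 15 = p.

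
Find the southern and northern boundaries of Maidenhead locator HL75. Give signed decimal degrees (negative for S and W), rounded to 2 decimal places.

Field H=7, L=11: +7·20° lon, +11·10° lat → SW at lon -40°, lat 20°.
Square 7, 5: +7·2° lon, +5·1° lat → SW at lon -26°, lat 25°.
Cell spans 2° lon × 1° lat.
south 25.00, north 26.00.

25.00, 26.00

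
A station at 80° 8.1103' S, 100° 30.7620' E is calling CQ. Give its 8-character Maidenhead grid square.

Shift to the Maidenhead origin (180°W, 90°S): lon 280.51270, lat 9.86483.
Field: 280.51270/20 → 14 → O, 9.86483/10 → 0 → A; chars OA.
Square: 0.51270/2 → 0, 9.86483/1 → 9; chars 09.
Subsquare: 0.51270/0.0833333 → 6 → g, 0.86483/0.0416667 → 20 → u; chars gu.
Extended square: 0.01270/0.00833333 → 1, 0.03150/0.00416667 → 7; chars 17.

OA09gu17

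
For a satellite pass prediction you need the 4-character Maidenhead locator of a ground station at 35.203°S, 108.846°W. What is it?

DF54

Add 180° to longitude and 90° to latitude: 71.15, 54.80.
Field: lon ⌊71.15/20⌋ = 3 → D; lat ⌊54.80/10⌋ = 5 → F.
Square: lon ⌊11.15/2⌋ = 5; lat ⌊4.80/1⌋ = 4.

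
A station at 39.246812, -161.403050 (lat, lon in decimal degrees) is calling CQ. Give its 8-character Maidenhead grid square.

Add 180° to longitude and 90° to latitude: 18.59695, 129.24681.
Field (20°×10°, letters A–R): 18.59695/20 → 0 → A, 129.24681/10 → 12 → M; chars AM.
Square (2°×1°, digits 0–9): 18.59695/2 → 9, 9.24681/1 → 9; chars 99.
Subsquare (5′×2.5′, letters a–x): 0.59695/0.0833333 → 7 → h, 0.24681/0.0416667 → 5 → f; chars hf.
Extended square (30″×15″, digits 0–9): 0.01362/0.00833333 → 1, 0.03848/0.00416667 → 9; chars 19.

AM99hf19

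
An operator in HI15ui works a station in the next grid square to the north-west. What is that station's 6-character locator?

HI15tj

Longitude subsquare u = 20; −1 → 19 = t.
Latitude subsquare i = 8; +1 → 9 = j.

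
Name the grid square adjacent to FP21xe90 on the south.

Latitude extended square 0; −1 → -1, wraps to 9, carry into subsquare.
Latitude subsquare e = 4; −1 → 3 = d.
The longitude characters are unchanged.

FP21xd99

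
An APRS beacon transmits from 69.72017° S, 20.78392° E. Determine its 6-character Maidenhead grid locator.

Shift to the Maidenhead origin (180°W, 90°S): lon 200.7839, lat 20.2798.
Field: lon ⌊200.7839/20⌋ = 10 → K; lat ⌊20.2798/10⌋ = 2 → C.
Square: lon ⌊0.7839/2⌋ = 0; lat ⌊0.2798/1⌋ = 0.
Subsquare: lon ⌊0.7839/0.0833333⌋ = 9 → j; lat ⌊0.2798/0.0416667⌋ = 6 → g.

KC00jg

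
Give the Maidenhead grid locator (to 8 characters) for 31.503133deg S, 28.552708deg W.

Offset from 180°W / 90°S: lon 151.44729°, lat 58.49687°.
Field (20°×10°, letters A–R): 151.44729/20 → 7 → H, 58.49687/10 → 5 → F; chars HF.
Square (2°×1°, digits 0–9): 11.44729/2 → 5, 8.49687/1 → 8; chars 58.
Subsquare (5′×2.5′, letters a–x): 1.44729/0.0833333 → 17 → r, 0.49687/0.0416667 → 11 → l; chars rl.
Extended square (30″×15″, digits 0–9): 0.03063/0.00833333 → 3, 0.03853/0.00416667 → 9; chars 39.

HF58rl39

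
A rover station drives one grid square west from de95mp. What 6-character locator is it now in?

Longitude subsquare m = 12; −1 → 11 = l.
The latitude characters are unchanged.

DE95lp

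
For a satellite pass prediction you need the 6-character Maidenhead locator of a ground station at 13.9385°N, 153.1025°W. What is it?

Offset from 180°W / 90°S: lon 26.8975°, lat 103.9385°.
Field: 26.8975/20 → 1 → B, 103.9385/10 → 10 → K; chars BK.
Square: 6.8975/2 → 3, 3.9385/1 → 3; chars 33.
Subsquare: 0.8975/0.0833333 → 10 → k, 0.9385/0.0416667 → 22 → w; chars kw.

BK33kw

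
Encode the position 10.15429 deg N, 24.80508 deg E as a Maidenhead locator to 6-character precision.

Shift to the Maidenhead origin (180°W, 90°S): lon 204.8051, lat 100.1543.
Field (20°×10°, letters A–R): 204.8051/20 → 10 → K, 100.1543/10 → 10 → K; chars KK.
Square (2°×1°, digits 0–9): 4.8051/2 → 2, 0.1543/1 → 0; chars 20.
Subsquare (5′×2.5′, letters a–x): 0.8051/0.0833333 → 9 → j, 0.1543/0.0416667 → 3 → d; chars jd.

KK20jd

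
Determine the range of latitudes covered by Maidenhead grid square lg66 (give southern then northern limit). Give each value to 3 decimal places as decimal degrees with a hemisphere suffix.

24.000° S, 23.000° S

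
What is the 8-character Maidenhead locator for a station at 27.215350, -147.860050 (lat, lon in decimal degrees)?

BL67bf61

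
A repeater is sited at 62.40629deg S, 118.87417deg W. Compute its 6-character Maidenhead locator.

DC07no

Shift to the Maidenhead origin (180°W, 90°S): lon 61.1258, lat 27.5937.
Field: lon ⌊61.1258/20⌋ = 3 → D; lat ⌊27.5937/10⌋ = 2 → C.
Square: lon ⌊1.1258/2⌋ = 0; lat ⌊7.5937/1⌋ = 7.
Subsquare: lon ⌊1.1258/0.0833333⌋ = 13 → n; lat ⌊0.5937/0.0416667⌋ = 14 → o.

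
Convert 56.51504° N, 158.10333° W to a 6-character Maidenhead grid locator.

Shift to the Maidenhead origin (180°W, 90°S): lon 21.8967, lat 146.5150.
Field: lon ⌊21.8967/20⌋ = 1 → B; lat ⌊146.5150/10⌋ = 14 → O.
Square: lon ⌊1.8967/2⌋ = 0; lat ⌊6.5150/1⌋ = 6.
Subsquare: lon ⌊1.8967/0.0833333⌋ = 22 → w; lat ⌊0.5150/0.0416667⌋ = 12 → m.

BO06wm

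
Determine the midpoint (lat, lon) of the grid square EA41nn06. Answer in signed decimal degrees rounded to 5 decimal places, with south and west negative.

Field E=4, A=0: +4·20° lon, +0·10° lat → SW at lon -100°, lat -90°.
Square 4, 1: +4·2° lon, +1·1° lat → SW at lon -92°, lat -89°.
Subsquare n=13, n=13: +13·0.0833333° lon, +13·0.0416667° lat → SW at lon -90.9167°, lat -88.4583°.
Extended square 0, 6: +0·0.00833333° lon, +6·0.00416667° lat → SW at lon -90.9167°, lat -88.4333°.
Cell spans 0.00833333° lon × 0.00416667° lat. Centre is SW corner plus half of each.
latitude -88.43125, longitude -90.91250.

-88.43125, -90.91250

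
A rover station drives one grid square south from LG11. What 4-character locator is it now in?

LG10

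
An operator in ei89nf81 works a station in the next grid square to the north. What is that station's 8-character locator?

EI89nf82

Latitude extended square 1; +1 → 2.
The longitude characters are unchanged.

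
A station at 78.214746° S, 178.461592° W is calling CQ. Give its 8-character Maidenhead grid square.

Shift to the Maidenhead origin (180°W, 90°S): lon 1.53841, lat 11.78525.
Field (20°×10°, letters A–R): 1.53841/20 → 0 → A, 11.78525/10 → 1 → B; chars AB.
Square (2°×1°, digits 0–9): 1.53841/2 → 0, 1.78525/1 → 1; chars 01.
Subsquare (5′×2.5′, letters a–x): 1.53841/0.0833333 → 18 → s, 0.78525/0.0416667 → 18 → s; chars ss.
Extended square (30″×15″, digits 0–9): 0.03841/0.00833333 → 4, 0.03525/0.00416667 → 8; chars 48.

AB01ss48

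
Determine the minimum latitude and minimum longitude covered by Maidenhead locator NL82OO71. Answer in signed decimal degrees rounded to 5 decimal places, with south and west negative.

22.58750, 97.22500

Field N=13, L=11: +13·20° lon, +11·10° lat → SW at lon 80°, lat 20°.
Square 8, 2: +8·2° lon, +2·1° lat → SW at lon 96°, lat 22°.
Subsquare o=14, o=14: +14·0.0833333° lon, +14·0.0416667° lat → SW at lon 97.1667°, lat 22.5833°.
Extended square 7, 1: +7·0.00833333° lon, +1·0.00416667° lat → SW at lon 97.225°, lat 22.5875°.
latitude 22.58750, longitude 97.22500.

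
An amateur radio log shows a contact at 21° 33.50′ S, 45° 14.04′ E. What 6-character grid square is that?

Offset from 180°W / 90°S: lon 225.2340°, lat 68.4417°.
Field: 225.2340/20 → 11 → L, 68.4417/10 → 6 → G; chars LG.
Square: 5.2340/2 → 2, 8.4417/1 → 8; chars 28.
Subsquare: 1.2340/0.0833333 → 14 → o, 0.4417/0.0416667 → 10 → k; chars ok.

LG28ok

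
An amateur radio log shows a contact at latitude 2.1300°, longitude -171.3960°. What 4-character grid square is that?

Add 180° to longitude and 90° to latitude: 8.60, 92.13.
Field: 8.60/20 → 0 → A, 92.13/10 → 9 → J; chars AJ.
Square: 8.60/2 → 4, 2.13/1 → 2; chars 42.

AJ42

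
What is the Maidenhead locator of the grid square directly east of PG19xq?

PG29aq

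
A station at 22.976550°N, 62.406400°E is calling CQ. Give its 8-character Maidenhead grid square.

ML12ex84

Shift to the Maidenhead origin (180°W, 90°S): lon 242.40640, lat 112.97655.
Field: 242.40640/20 → 12 → M, 112.97655/10 → 11 → L; chars ML.
Square: 2.40640/2 → 1, 2.97655/1 → 2; chars 12.
Subsquare: 0.40640/0.0833333 → 4 → e, 0.97655/0.0416667 → 23 → x; chars ex.
Extended square: 0.07307/0.00833333 → 8, 0.01822/0.00416667 → 4; chars 84.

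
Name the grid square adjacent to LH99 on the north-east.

Longitude square 9; +1 → 10, wraps to 0, carry into field.
Longitude field L = 11; +1 → 12 = M.
Latitude square 9; +1 → 10, wraps to 0, carry into field.
Latitude field H = 7; +1 → 8 = I.

MI00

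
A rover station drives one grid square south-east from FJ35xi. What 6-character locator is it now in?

FJ45ah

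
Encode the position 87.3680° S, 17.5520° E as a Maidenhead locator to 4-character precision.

JA82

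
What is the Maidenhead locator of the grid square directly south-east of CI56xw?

CI66av

Longitude subsquare x = 23; +1 → 24, wraps to 0 = a, carry into square.
Longitude square 5; +1 → 6.
Latitude subsquare w = 22; −1 → 21 = v.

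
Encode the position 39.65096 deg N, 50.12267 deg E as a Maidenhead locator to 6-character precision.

LM59bp

Shift to the Maidenhead origin (180°W, 90°S): lon 230.1227, lat 129.6510.
Field: 230.1227/20 → 11 → L, 129.6510/10 → 12 → M; chars LM.
Square: 10.1227/2 → 5, 9.6510/1 → 9; chars 59.
Subsquare: 0.1227/0.0833333 → 1 → b, 0.6510/0.0416667 → 15 → p; chars bp.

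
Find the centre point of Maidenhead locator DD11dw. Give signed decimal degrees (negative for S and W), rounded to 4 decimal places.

Field D=3, D=3: +3·20° lon, +3·10° lat → SW at lon -120°, lat -60°.
Square 1, 1: +1·2° lon, +1·1° lat → SW at lon -118°, lat -59°.
Subsquare d=3, w=22: +3·0.0833333° lon, +22·0.0416667° lat → SW at lon -117.75°, lat -58.0833°.
Cell spans 0.0833333° lon × 0.0416667° lat. Centre is SW corner plus half of each.
latitude -58.0625, longitude -117.7083.

-58.0625, -117.7083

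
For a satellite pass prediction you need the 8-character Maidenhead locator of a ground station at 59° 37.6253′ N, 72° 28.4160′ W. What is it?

FO39sp30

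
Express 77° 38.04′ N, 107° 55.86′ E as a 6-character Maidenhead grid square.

Add 180° to longitude and 90° to latitude: 287.9310, 167.6340.
Field (20°×10°, letters A–R): lon ⌊287.9310/20⌋ = 14 → O; lat ⌊167.6340/10⌋ = 16 → Q.
Square (2°×1°, digits 0–9): lon ⌊7.9310/2⌋ = 3; lat ⌊7.6340/1⌋ = 7.
Subsquare (5′×2.5′, letters a–x): lon ⌊1.9310/0.0833333⌋ = 23 → x; lat ⌊0.6340/0.0416667⌋ = 15 → p.

OQ37xp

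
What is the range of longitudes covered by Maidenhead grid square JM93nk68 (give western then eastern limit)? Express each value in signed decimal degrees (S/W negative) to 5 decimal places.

19.13333, 19.14167

Field J=9, M=12: +9·20° lon, +12·10° lat → SW at lon 0°, lat 30°.
Square 9, 3: +9·2° lon, +3·1° lat → SW at lon 18°, lat 33°.
Subsquare n=13, k=10: +13·0.0833333° lon, +10·0.0416667° lat → SW at lon 19.0833°, lat 33.4167°.
Extended square 6, 8: +6·0.00833333° lon, +8·0.00416667° lat → SW at lon 19.1333°, lat 33.45°.
Cell spans 0.00833333° lon × 0.00416667° lat.
west 19.13333, east 19.14167.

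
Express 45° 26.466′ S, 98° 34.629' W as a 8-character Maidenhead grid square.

EE04rn04

Shift to the Maidenhead origin (180°W, 90°S): lon 81.42285, lat 44.55890.
Field: 81.42285/20 → 4 → E, 44.55890/10 → 4 → E; chars EE.
Square: 1.42285/2 → 0, 4.55890/1 → 4; chars 04.
Subsquare: 1.42285/0.0833333 → 17 → r, 0.55890/0.0416667 → 13 → n; chars rn.
Extended square: 0.00618/0.00833333 → 0, 0.01723/0.00416667 → 4; chars 04.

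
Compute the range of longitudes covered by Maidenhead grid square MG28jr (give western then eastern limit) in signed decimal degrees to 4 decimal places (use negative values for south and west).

Field M=12, G=6: +12·20° lon, +6·10° lat → SW at lon 60°, lat -30°.
Square 2, 8: +2·2° lon, +8·1° lat → SW at lon 64°, lat -22°.
Subsquare j=9, r=17: +9·0.0833333° lon, +17·0.0416667° lat → SW at lon 64.75°, lat -21.2917°.
Cell spans 0.0833333° lon × 0.0416667° lat.
west 64.7500, east 64.8333.

64.7500, 64.8333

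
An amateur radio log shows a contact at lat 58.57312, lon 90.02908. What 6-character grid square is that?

NO58an

Shift to the Maidenhead origin (180°W, 90°S): lon 270.0291, lat 148.5731.
Field: 270.0291/20 → 13 → N, 148.5731/10 → 14 → O; chars NO.
Square: 10.0291/2 → 5, 8.5731/1 → 8; chars 58.
Subsquare: 0.0291/0.0833333 → 0 → a, 0.5731/0.0416667 → 13 → n; chars an.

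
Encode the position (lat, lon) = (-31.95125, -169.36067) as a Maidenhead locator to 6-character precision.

AF58hb

Add 180° to longitude and 90° to latitude: 10.6393, 58.0487.
Field (20°×10°, letters A–R): 10.6393/20 → 0 → A, 58.0487/10 → 5 → F; chars AF.
Square (2°×1°, digits 0–9): 10.6393/2 → 5, 8.0487/1 → 8; chars 58.
Subsquare (5′×2.5′, letters a–x): 0.6393/0.0833333 → 7 → h, 0.0487/0.0416667 → 1 → b; chars hb.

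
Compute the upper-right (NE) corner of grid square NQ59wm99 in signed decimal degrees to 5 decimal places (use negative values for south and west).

Field N=13, Q=16: +13·20° lon, +16·10° lat → SW at lon 80°, lat 70°.
Square 5, 9: +5·2° lon, +9·1° lat → SW at lon 90°, lat 79°.
Subsquare w=22, m=12: +22·0.0833333° lon, +12·0.0416667° lat → SW at lon 91.8333°, lat 79.5°.
Extended square 9, 9: +9·0.00833333° lon, +9·0.00416667° lat → SW at lon 91.9083°, lat 79.5375°.
Cell spans 0.00833333° lon × 0.00416667° lat. NE corner is SW corner plus one full cell.
latitude 79.54167, longitude 91.91667.

79.54167, 91.91667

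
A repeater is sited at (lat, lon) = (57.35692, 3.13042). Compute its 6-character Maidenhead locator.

Add 180° to longitude and 90° to latitude: 183.1304, 147.3569.
Field: 183.1304/20 → 9 → J, 147.3569/10 → 14 → O; chars JO.
Square: 3.1304/2 → 1, 7.3569/1 → 7; chars 17.
Subsquare: 1.1304/0.0833333 → 13 → n, 0.3569/0.0416667 → 8 → i; chars ni.

JO17ni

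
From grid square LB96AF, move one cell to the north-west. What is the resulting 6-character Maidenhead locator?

Longitude subsquare a = 0; −1 → -1, wraps to 23 = x, carry into square.
Longitude square 9; −1 → 8.
Latitude subsquare f = 5; +1 → 6 = g.

LB86xg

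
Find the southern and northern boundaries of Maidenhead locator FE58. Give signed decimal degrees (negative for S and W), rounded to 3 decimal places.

-42.000, -41.000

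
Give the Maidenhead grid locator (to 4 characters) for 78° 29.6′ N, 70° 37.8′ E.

Offset from 180°W / 90°S: lon 250.63°, lat 168.49°.
Field: lon ⌊250.63/20⌋ = 12 → M; lat ⌊168.49/10⌋ = 16 → Q.
Square: lon ⌊10.63/2⌋ = 5; lat ⌊8.49/1⌋ = 8.

MQ58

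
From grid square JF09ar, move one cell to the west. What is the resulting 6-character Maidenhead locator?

Longitude subsquare a = 0; −1 → -1, wraps to 23 = x, carry into square.
Longitude square 0; −1 → -1, wraps to 9, carry into field.
Longitude field J = 9; −1 → 8 = I.
The latitude characters are unchanged.

IF99xr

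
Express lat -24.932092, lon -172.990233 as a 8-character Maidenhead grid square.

Add 180° to longitude and 90° to latitude: 7.00977, 65.06791.
Field (20°×10°, letters A–R): lon ⌊7.00977/20⌋ = 0 → A; lat ⌊65.06791/10⌋ = 6 → G.
Square (2°×1°, digits 0–9): lon ⌊7.00977/2⌋ = 3; lat ⌊5.06791/1⌋ = 5.
Subsquare (5′×2.5′, letters a–x): lon ⌊1.00977/0.0833333⌋ = 12 → m; lat ⌊0.06791/0.0416667⌋ = 1 → b.
Extended square (30″×15″, digits 0–9): lon ⌊0.00977/0.00833333⌋ = 1; lat ⌊0.02624/0.00416667⌋ = 6.

AG35mb16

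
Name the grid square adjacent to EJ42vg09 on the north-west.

EJ42uh90

Longitude extended square 0; −1 → -1, wraps to 9, carry into subsquare.
Longitude subsquare v = 21; −1 → 20 = u.
Latitude extended square 9; +1 → 10, wraps to 0, carry into subsquare.
Latitude subsquare g = 6; +1 → 7 = h.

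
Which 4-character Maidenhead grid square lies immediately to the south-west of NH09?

Longitude square 0; −1 → -1, wraps to 9, carry into field.
Longitude field N = 13; −1 → 12 = M.
Latitude square 9; −1 → 8.

MH98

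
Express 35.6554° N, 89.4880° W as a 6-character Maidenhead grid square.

Shift to the Maidenhead origin (180°W, 90°S): lon 90.5120, lat 125.6554.
Field (20°×10°, letters A–R): 90.5120/20 → 4 → E, 125.6554/10 → 12 → M; chars EM.
Square (2°×1°, digits 0–9): 10.5120/2 → 5, 5.6554/1 → 5; chars 55.
Subsquare (5′×2.5′, letters a–x): 0.5120/0.0833333 → 6 → g, 0.6554/0.0416667 → 15 → p; chars gp.

EM55gp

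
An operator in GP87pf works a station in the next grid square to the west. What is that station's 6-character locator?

GP87of

Longitude subsquare p = 15; −1 → 14 = o.
The latitude characters are unchanged.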